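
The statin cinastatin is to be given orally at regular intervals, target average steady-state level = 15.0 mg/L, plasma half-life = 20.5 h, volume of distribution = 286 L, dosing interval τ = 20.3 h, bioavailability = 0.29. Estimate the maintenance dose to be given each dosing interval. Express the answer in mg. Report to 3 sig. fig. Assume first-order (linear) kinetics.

k = ln2 / t½ = 0.693147 / 20.5 = 0.03381 h⁻¹
CL = k × Vd = 0.03381 × 286 = 9.670 L/h
At steady state, F × (Dose/τ) = Css × CL.
Dose = Css × CL × τ / F = 15.0 × 9.670 × 20.3 / 0.29 = 10150 mg

10200 mg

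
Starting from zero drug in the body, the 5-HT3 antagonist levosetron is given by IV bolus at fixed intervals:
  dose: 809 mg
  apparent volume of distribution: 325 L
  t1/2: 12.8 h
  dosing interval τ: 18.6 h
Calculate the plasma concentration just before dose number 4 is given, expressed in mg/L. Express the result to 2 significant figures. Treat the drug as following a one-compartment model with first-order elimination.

C₀ per dose = Dose / Vd = 809 / 325 = 2.489 mg/L
k = ln2 / t½ = 0.693147 / 12.8 = 0.05415 h⁻¹
Fraction remaining after one interval: r = e^(−kτ) = e^(−0.05415 × 18.6) = 0.3652
Before dose 4, 3 doses have been given (aged 1τ, 2τ, 3τ).
C_trough = C₀ × (r + r² + … + r^3) = C₀ × r(1−r^3)/(1−r)
        = 2.489 × 0.3652 × (1 − 0.04871) / (1 − 0.3652) = 1.362 mg/L

1.4 mg/L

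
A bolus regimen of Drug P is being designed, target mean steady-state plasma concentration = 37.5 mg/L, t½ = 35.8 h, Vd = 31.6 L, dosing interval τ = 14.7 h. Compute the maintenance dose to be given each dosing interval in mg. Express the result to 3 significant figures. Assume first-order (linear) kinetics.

337 mg

k = ln2 / t½ = 0.693147 / 35.8 = 0.01936 h⁻¹
CL = k × Vd = 0.01936 × 31.6 = 0.6118 L/h
At steady state, Dose/τ = Css × CL.
Dose = Css × CL × τ = 37.5 × 0.6118 × 14.7 = 337.3 mg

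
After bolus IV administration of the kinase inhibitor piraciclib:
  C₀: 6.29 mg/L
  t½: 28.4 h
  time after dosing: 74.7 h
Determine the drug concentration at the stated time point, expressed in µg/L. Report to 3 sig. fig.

1020 µg/L

k = ln2 / t½ = 0.693147 / 28.4 = 0.02441 h⁻¹
C = C₀ · e^(−k·t) = 6.290 × e^(−0.02441 × 74.7)
  = 6.290 × 0.1615 = 1.016 mg/L
Convert: 1.016 mg/L × 1000 = 1016 µg/L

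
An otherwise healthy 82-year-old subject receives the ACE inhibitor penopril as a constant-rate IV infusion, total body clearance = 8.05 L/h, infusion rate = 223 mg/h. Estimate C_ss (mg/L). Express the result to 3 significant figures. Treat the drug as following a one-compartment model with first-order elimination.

At steady state Css = R₀ / CL = 223 / 8.050 = 27.70 mg/L

27.7 mg/L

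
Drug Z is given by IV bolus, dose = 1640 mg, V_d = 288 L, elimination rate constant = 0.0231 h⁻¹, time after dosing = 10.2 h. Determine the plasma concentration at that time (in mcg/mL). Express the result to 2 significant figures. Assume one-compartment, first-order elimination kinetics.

C₀ = Dose / Vd = 1640 / 288 = 5.694 mg/L
C = C₀ · e^(−k·t) = 5.694 × e^(−0.02310 × 10.2)
  = 5.694 × 0.7901 = 4.499 mg/L
(4.499 mg/L = 4.499 mcg/mL)

4.5 mcg/mL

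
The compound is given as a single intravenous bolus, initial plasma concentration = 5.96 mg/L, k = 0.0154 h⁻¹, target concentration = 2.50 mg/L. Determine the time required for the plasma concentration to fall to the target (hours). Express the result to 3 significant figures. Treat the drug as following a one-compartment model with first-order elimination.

t = ln(C₀ / C) / k = ln(5.960 / 2.50) / 0.01540
  = ln(2.384) / 0.01540 = 0.8688 / 0.01540 = 56.42 h

56.4 h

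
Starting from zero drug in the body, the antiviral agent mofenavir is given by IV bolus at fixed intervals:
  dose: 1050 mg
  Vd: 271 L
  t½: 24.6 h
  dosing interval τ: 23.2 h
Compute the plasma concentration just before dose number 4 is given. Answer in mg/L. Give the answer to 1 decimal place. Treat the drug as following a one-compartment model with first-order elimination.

C₀ per dose = Dose / Vd = 1050 / 271 = 3.875 mg/L
k = ln2 / t½ = 0.693147 / 24.6 = 0.02818 h⁻¹
Fraction remaining after one interval: r = e^(−kτ) = e^(−0.02818 × 23.2) = 0.5201
Before dose 4, 3 doses have been given (aged 1τ, 2τ, 3τ).
C_trough = C₀ × (r + r² + … + r^3) = C₀ × r(1−r^3)/(1−r)
        = 3.875 × 0.5201 × (1 − 0.1407) / (1 − 0.5201) = 3.609 mg/L

3.6 mg/L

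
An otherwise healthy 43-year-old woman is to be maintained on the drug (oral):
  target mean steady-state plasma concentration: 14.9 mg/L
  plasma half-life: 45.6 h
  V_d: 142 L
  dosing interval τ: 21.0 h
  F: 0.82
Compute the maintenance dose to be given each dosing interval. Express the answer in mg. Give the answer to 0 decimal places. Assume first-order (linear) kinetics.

824 mg

k = ln2 / t½ = 0.693147 / 45.6 = 0.01520 h⁻¹
CL = k × Vd = 0.01520 × 142 = 2.158 L/h
At steady state, F × (Dose/τ) = Css × CL.
Dose = Css × CL × τ / F = 14.9 × 2.158 × 21.0 / 0.82 = 823.5 mg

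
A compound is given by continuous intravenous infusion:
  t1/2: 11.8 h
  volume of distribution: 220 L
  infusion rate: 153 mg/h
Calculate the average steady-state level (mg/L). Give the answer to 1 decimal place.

11.8 mg/L

k = ln2 / t½ = 0.693147 / 11.8 = 0.05874 h⁻¹
CL = k × Vd = 0.05874 × 220 = 12.92 L/h
At steady state Css = R₀ / CL = 153 / 12.92 = 11.84 mg/L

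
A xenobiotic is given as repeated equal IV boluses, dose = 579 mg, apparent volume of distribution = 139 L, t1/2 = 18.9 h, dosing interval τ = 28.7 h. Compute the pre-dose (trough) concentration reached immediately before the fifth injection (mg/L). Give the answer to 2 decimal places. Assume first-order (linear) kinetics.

C₀ per dose = Dose / Vd = 579 / 139 = 4.165 mg/L
k = ln2 / t½ = 0.693147 / 18.9 = 0.03667 h⁻¹
Fraction remaining after one interval: r = e^(−kτ) = e^(−0.03667 × 28.7) = 0.3491
Before dose 5, 4 doses have been given (aged 1τ, 2τ, 3τ, 4τ).
C_trough = C₀ × (r + r² + … + r^4) = C₀ × r(1−r^4)/(1−r)
        = 4.165 × 0.3491 × (1 − 0.01485) / (1 − 0.3491) = 2.201 mg/L

2.20 mg/L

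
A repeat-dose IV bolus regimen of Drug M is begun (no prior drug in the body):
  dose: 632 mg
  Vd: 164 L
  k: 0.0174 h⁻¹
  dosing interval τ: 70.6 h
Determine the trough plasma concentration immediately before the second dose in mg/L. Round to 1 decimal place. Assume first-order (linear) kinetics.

1.1 mg/L

C₀ per dose = Dose / Vd = 632 / 164 = 3.854 mg/L
Fraction remaining after one interval: r = e^(−kτ) = e^(−0.01740 × 70.6) = 0.2927
Before dose 2, 1 dose has been given (aged 1τ).
C_trough = C₀ × r = 3.854 × 0.2927 = 1.128 mg/L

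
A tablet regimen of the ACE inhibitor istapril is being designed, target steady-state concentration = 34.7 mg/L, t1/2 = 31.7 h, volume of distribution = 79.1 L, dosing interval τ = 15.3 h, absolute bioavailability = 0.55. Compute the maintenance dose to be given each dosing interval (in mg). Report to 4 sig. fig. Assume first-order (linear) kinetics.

1670 mg

k = ln2 / t½ = 0.693147 / 31.7 = 0.02187 h⁻¹
CL = k × Vd = 0.02187 × 79.1 = 1.730 L/h
At steady state, F × (Dose/τ) = Css × CL.
Dose = Css × CL × τ / F = 34.7 × 1.730 × 15.3 / 0.55 = 1670 mg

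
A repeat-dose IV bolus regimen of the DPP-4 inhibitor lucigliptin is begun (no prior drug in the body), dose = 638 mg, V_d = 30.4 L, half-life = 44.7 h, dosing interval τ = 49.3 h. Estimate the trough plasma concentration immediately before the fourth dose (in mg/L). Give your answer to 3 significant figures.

16.4 mg/L

C₀ per dose = Dose / Vd = 638 / 30.4 = 20.99 mg/L
k = ln2 / t½ = 0.693147 / 44.7 = 0.01551 h⁻¹
Fraction remaining after one interval: r = e^(−kτ) = e^(−0.01551 × 49.3) = 0.4655
Before dose 4, 3 doses have been given (aged 1τ, 2τ, 3τ).
C_trough = C₀ × (r + r² + … + r^3) = C₀ × r(1−r^3)/(1−r)
        = 20.99 × 0.4655 × (1 − 0.1009) / (1 − 0.4655) = 16.44 mg/L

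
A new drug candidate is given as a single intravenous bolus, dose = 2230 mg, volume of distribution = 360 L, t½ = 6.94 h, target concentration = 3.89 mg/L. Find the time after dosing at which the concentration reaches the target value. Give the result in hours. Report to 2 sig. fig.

4.7 h

C₀ = Dose / Vd = 2230 / 360 = 6.194 mg/L
k = ln2 / t½ = 0.693147 / 6.94 = 0.09988 h⁻¹
t = ln(C₀ / C) / k = ln(6.194 / 3.89) / 0.09988
  = ln(1.592) / 0.09988 = 0.4650 / 0.09988 = 4.656 h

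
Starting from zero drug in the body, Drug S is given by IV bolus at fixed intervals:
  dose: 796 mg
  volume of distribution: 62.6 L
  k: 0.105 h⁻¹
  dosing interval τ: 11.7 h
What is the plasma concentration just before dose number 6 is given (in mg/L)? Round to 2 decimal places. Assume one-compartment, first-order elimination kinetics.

C₀ per dose = Dose / Vd = 796 / 62.6 = 12.72 mg/L
Fraction remaining after one interval: r = e^(−kτ) = e^(−0.1050 × 11.7) = 0.2927
Before dose 6, 5 doses have been given (aged 1τ, 2τ, 3τ, 4τ, 5τ).
C_trough = C₀ × (r + r² + … + r^5) = C₀ × r(1−r^5)/(1−r)
        = 12.72 × 0.2927 × (1 − 0.002148) / (1 − 0.2927) = 5.253 mg/L

5.25 mg/L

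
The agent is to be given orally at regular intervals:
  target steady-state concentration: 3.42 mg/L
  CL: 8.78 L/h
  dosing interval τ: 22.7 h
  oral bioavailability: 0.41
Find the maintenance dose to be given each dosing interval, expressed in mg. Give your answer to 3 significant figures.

1660 mg

At steady state, F × (Dose/τ) = Css × CL.
Dose = Css × CL × τ / F = 3.42 × 8.780 × 22.7 / 0.41 = 1663 mg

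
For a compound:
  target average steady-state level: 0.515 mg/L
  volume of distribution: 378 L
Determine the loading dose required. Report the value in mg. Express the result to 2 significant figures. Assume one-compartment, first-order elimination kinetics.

LD = Css × Vd = 0.515 × 378 = 194.7 mg

190 mg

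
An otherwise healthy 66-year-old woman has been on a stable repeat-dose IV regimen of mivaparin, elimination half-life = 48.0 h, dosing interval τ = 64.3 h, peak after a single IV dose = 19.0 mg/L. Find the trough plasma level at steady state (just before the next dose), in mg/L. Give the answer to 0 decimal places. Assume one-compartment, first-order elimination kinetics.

k = ln2 / t½ = 0.693147 / 48.0 = 0.01444 h⁻¹
e^(−kτ) = e^(−0.01444 × 64.3) = 0.3951
Accumulation ratio R = 1 / (1 − e^(−kτ)) = 1 / (1 − 0.3951) = 1.653
Steady-state trough = C₀ × R × e^(−kτ) = 19.0 × 1.653 × 0.3951 = 12.41 mg/L

12 mg/L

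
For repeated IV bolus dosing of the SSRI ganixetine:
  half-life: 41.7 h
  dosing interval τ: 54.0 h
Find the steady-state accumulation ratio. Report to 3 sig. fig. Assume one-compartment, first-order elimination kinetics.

1.69

k = ln2 / t½ = 0.693147 / 41.7 = 0.01662 h⁻¹
e^(−kτ) = e^(−0.01662 × 54.0) = 0.4076
Accumulation ratio R = 1 / (1 − e^(−kτ)) = 1 / (1 − 0.4076) = 1.688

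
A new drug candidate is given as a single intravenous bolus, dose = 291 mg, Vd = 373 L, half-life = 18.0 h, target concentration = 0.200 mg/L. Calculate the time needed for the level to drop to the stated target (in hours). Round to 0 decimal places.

35 h

C₀ = Dose / Vd = 291.0 / 373 = 0.7802 mg/L
k = ln2 / t½ = 0.693147 / 18.0 = 0.03851 h⁻¹
t = ln(C₀ / C) / k = ln(0.7802 / 0.200) / 0.03851
  = ln(3.901) / 0.03851 = 1.361 / 0.03851 = 35.34 h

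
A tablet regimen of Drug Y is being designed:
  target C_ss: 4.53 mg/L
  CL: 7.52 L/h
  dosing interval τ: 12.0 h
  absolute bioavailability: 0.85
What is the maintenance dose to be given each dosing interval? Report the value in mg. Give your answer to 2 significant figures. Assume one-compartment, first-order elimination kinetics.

At steady state, F × (Dose/τ) = Css × CL.
Dose = Css × CL × τ / F = 4.53 × 7.520 × 12.0 / 0.85 = 480.9 mg

480 mg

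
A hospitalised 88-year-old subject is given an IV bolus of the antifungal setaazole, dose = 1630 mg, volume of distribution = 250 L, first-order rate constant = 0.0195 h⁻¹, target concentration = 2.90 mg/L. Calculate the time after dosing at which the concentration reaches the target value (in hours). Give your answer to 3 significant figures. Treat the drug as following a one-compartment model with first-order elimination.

41.5 h

C₀ = Dose / Vd = 1630 / 250 = 6.520 mg/L
t = ln(C₀ / C) / k = ln(6.520 / 2.90) / 0.01950
  = ln(2.248) / 0.01950 = 0.8100 / 0.01950 = 41.54 h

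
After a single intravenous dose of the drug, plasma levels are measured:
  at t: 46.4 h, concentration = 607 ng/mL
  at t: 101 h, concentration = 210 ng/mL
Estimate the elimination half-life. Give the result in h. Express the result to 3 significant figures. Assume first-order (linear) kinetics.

k = ln(C₁/C₂) / (t₂ − t₁) = ln(607/210) / (101 − 46.4)
  = 1.061 / 54.60 = 0.01943 h⁻¹
t½ = ln2 / k = 0.693147 / 0.01943 = 35.67 h

35.7 h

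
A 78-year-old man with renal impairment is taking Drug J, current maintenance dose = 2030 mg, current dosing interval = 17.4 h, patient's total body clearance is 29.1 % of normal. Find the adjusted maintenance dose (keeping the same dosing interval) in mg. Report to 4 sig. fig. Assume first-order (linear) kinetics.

To keep the same average steady-state level, dosing rate must scale with clearance.
CL ratio = 29.1 / 100 = 0.2910
New dose (same interval) = 2030 × 0.2910 = 590.7 mg

590.7 mg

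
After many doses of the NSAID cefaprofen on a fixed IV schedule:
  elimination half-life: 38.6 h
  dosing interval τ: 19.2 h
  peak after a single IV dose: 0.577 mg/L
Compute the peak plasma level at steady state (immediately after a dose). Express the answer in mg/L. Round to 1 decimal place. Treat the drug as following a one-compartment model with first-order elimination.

2.0 mg/L

k = ln2 / t½ = 0.693147 / 38.6 = 0.01796 h⁻¹
e^(−kτ) = e^(−0.01796 × 19.2) = 0.7083
Accumulation ratio R = 1 / (1 − e^(−kτ)) = 1 / (1 − 0.7083) = 3.428
Steady-state peak = C₀ × R = 0.577 × 3.428 = 1.978 mg/L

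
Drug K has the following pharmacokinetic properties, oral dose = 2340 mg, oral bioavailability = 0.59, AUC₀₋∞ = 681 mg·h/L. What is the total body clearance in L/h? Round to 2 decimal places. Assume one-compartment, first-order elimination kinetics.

CL = F·Dose / AUC = 0.59 × 2340 / 681 = 2.027 L/h

2.03 L/h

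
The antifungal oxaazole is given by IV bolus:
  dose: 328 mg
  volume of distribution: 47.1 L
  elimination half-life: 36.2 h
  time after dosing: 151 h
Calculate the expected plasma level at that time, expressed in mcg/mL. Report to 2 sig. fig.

0.39 mcg/mL

C₀ = Dose / Vd = 328.0 / 47.1 = 6.964 mg/L
k = ln2 / t½ = 0.693147 / 36.2 = 0.01915 h⁻¹
C = C₀ · e^(−k·t) = 6.964 × e^(−0.01915 × 151)
  = 6.964 × 0.05548 = 0.3864 mg/L
(0.3864 mg/L = 0.3864 mcg/mL)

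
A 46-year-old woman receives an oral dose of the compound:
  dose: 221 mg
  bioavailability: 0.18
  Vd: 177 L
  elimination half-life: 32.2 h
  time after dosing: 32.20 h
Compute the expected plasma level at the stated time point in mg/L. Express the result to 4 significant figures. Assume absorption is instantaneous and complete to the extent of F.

Amount reaching circulation = F × Dose = 0.18 × 221.0 = 39.78 mg
C₀ = F·Dose / Vd = 39.78 / 177 = 0.2247 mg/L
k = ln2 / t½ = 0.693147 / 32.2 = 0.02153 h⁻¹
t / t½ = 32.20 / 32.2 = 1 half-lives
C = C₀ × (1/2)^1 = 0.2247 × 0.5000 = 0.1124 mg/L

0.1124 mg/L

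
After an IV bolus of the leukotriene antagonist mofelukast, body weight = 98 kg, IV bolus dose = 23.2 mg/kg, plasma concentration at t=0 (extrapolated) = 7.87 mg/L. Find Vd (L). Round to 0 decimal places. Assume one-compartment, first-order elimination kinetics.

289 L

Dose = 23.2 × 98 = 2274 mg
Vd = Dose / C₀ = 2274 / 7.87 = 288.9 L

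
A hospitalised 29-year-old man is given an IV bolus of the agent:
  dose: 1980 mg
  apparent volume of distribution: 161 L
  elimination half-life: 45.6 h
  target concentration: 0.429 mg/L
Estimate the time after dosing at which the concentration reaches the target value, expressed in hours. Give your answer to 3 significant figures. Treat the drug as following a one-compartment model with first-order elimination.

221 h

C₀ = Dose / Vd = 1980 / 161 = 12.30 mg/L
k = ln2 / t½ = 0.693147 / 45.6 = 0.01520 h⁻¹
t = ln(C₀ / C) / k = ln(12.30 / 0.429) / 0.01520
  = ln(28.67) / 0.01520 = 3.356 / 0.01520 = 220.8 h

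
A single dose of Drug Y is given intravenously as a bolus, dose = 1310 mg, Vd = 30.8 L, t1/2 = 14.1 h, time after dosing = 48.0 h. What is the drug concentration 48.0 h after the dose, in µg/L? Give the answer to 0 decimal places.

C₀ = Dose / Vd = 1310 / 30.8 = 42.53 mg/L
k = ln2 / t½ = 0.693147 / 14.1 = 0.04916 h⁻¹
C = C₀ · e^(−k·t) = 42.53 × e^(−0.04916 × 48.0)
  = 42.53 × 0.09445 = 4.017 mg/L
Convert: 4.017 mg/L × 1000 = 4017 µg/L

4017 µg/L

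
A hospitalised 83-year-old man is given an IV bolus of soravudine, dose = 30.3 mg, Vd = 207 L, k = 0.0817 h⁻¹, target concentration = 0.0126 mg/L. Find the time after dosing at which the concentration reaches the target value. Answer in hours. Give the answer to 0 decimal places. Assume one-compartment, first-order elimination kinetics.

30 h

C₀ = Dose / Vd = 30.30 / 207 = 0.1464 mg/L
t = ln(C₀ / C) / k = ln(0.1464 / 0.0126) / 0.08170
  = ln(11.62) / 0.08170 = 2.453 / 0.08170 = 30.02 h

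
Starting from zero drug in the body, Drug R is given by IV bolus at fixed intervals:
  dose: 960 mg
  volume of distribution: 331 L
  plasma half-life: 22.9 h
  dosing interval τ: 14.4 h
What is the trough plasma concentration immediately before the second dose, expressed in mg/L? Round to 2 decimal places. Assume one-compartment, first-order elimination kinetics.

C₀ per dose = Dose / Vd = 960 / 331 = 2.900 mg/L
k = ln2 / t½ = 0.693147 / 22.9 = 0.03027 h⁻¹
Fraction remaining after one interval: r = e^(−kτ) = e^(−0.03027 × 14.4) = 0.6467
Before dose 2, 1 dose has been given (aged 1τ).
C_trough = C₀ × r = 2.900 × 0.6467 = 1.875 mg/L

1.88 mg/L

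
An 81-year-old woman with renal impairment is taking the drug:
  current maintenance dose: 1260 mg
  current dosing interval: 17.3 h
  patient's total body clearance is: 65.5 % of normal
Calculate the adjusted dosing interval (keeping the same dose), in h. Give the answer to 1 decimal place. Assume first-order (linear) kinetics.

26.4 h

To keep the same average steady-state level, dosing rate must scale with clearance.
CL ratio = 65.5 / 100 = 0.6550
New interval (same dose) = 17.3 / 0.6550 = 26.41 h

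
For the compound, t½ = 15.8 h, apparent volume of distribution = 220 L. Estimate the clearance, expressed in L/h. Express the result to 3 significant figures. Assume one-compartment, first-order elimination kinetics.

k = ln2 / t½ = 0.693147 / 15.8 = 0.04387 h⁻¹
CL = k × Vd = 0.04387 × 220 = 9.651 L/h

9.65 L/h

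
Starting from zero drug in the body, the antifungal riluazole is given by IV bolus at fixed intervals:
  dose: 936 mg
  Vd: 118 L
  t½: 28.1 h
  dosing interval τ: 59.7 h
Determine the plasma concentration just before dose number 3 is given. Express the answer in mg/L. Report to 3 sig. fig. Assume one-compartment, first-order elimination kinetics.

C₀ per dose = Dose / Vd = 936 / 118 = 7.932 mg/L
k = ln2 / t½ = 0.693147 / 28.1 = 0.02467 h⁻¹
Fraction remaining after one interval: r = e^(−kτ) = e^(−0.02467 × 59.7) = 0.2293
Before dose 3, 2 doses have been given (aged 1τ, 2τ).
C_trough = C₀ × (r + r²) = 7.932 × (0.2293 + 0.05258) = 2.236 mg/L

2.24 mg/L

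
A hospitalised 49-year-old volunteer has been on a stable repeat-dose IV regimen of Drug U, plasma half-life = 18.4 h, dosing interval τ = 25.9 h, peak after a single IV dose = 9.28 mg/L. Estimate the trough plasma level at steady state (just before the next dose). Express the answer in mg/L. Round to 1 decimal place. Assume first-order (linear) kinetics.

5.6 mg/L

k = ln2 / t½ = 0.693147 / 18.4 = 0.03767 h⁻¹
e^(−kτ) = e^(−0.03767 × 25.9) = 0.3769
Accumulation ratio R = 1 / (1 − e^(−kτ)) = 1 / (1 − 0.3769) = 1.605
Steady-state trough = C₀ × R × e^(−kτ) = 9.28 × 1.605 × 0.3769 = 5.614 mg/L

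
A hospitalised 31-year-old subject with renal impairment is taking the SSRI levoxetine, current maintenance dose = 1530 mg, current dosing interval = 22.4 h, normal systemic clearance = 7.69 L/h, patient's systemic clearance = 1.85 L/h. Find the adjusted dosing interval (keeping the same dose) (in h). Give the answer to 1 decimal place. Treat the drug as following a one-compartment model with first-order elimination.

93.1 h

To keep the same average steady-state level, dosing rate must scale with clearance.
CL ratio = 1.85 / 7.69 = 0.2406
New interval (same dose) = 22.4 / 0.2406 = 93.10 h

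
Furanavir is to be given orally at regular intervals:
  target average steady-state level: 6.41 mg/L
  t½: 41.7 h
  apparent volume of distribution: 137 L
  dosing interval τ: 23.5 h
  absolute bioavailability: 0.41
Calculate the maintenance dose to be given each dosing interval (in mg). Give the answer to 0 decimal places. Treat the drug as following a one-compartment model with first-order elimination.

837 mg

k = ln2 / t½ = 0.693147 / 41.7 = 0.01662 h⁻¹
CL = k × Vd = 0.01662 × 137 = 2.277 L/h
At steady state, F × (Dose/τ) = Css × CL.
Dose = Css × CL × τ / F = 6.41 × 2.277 × 23.5 / 0.41 = 836.6 mg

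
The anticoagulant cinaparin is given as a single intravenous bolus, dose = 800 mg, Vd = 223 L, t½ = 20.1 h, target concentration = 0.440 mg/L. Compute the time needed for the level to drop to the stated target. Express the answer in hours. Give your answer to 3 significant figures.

60.9 h

C₀ = Dose / Vd = 800.0 / 223 = 3.587 mg/L
k = ln2 / t½ = 0.693147 / 20.1 = 0.03448 h⁻¹
t = ln(C₀ / C) / k = ln(3.587 / 0.440) / 0.03448
  = ln(8.152) / 0.03448 = 2.098 / 0.03448 = 60.85 h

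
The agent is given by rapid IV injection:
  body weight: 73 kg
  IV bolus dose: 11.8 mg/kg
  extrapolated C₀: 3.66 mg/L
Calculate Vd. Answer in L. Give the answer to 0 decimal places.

Dose = 11.8 × 73 = 861.4 mg
Vd = Dose / C₀ = 861.4 / 3.66 = 235.4 L

235 L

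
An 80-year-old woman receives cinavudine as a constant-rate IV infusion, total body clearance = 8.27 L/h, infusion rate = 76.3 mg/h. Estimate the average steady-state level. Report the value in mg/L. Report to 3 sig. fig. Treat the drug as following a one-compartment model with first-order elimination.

At steady state Css = R₀ / CL = 76.3 / 8.270 = 9.226 mg/L

9.23 mg/L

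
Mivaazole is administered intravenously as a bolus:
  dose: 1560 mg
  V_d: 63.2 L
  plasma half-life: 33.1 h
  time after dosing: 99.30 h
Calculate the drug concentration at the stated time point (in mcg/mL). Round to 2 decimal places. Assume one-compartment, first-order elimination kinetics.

C₀ = Dose / Vd = 1560 / 63.2 = 24.68 mg/L
k = ln2 / t½ = 0.693147 / 33.1 = 0.02094 h⁻¹
t / t½ = 99.30 / 33.1 = 3 half-lives
C = C₀ × (1/2)^3 = 24.68 × 0.1250 = 3.085 mg/L
(3.085 mg/L = 3.085 mcg/mL)

3.09 mcg/mL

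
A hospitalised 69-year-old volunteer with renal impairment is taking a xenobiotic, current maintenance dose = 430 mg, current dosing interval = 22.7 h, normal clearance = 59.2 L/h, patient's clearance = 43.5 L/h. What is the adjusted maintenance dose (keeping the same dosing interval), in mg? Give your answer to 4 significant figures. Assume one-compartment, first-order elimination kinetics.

To keep the same average steady-state level, dosing rate must scale with clearance.
CL ratio = 43.5 / 59.2 = 0.7348
New dose (same interval) = 430 × 0.7348 = 316.0 mg

316.0 mg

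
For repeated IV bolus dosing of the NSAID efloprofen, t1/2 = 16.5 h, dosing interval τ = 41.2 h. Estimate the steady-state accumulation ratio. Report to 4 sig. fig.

k = ln2 / t½ = 0.693147 / 16.5 = 0.04201 h⁻¹
e^(−kτ) = e^(−0.04201 × 41.2) = 0.1771
Accumulation ratio R = 1 / (1 − e^(−kτ)) = 1 / (1 − 0.1771) = 1.215

1.215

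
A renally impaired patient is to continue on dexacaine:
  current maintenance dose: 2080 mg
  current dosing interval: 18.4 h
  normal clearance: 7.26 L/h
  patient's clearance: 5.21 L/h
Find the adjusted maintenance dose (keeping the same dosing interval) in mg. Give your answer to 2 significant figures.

1500 mg

To keep the same average steady-state level, dosing rate must scale with clearance.
CL ratio = 5.21 / 7.26 = 0.7176
New dose (same interval) = 2080 × 0.7176 = 1493 mg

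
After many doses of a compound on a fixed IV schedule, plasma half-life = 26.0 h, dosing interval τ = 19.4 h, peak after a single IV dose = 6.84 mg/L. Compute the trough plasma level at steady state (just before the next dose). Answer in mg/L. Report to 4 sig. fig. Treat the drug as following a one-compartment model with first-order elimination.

k = ln2 / t½ = 0.693147 / 26.0 = 0.02666 h⁻¹
e^(−kτ) = e^(−0.02666 × 19.4) = 0.5962
Accumulation ratio R = 1 / (1 − e^(−kτ)) = 1 / (1 − 0.5962) = 2.476
Steady-state trough = C₀ × R × e^(−kτ) = 6.84 × 2.476 × 0.5962 = 10.10 mg/L

10.10 mg/L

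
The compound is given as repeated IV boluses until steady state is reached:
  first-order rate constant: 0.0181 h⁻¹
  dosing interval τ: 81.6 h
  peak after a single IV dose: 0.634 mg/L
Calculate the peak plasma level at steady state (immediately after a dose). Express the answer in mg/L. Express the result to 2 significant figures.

0.82 mg/L

e^(−kτ) = e^(−0.01810 × 81.6) = 0.2283
Accumulation ratio R = 1 / (1 − e^(−kτ)) = 1 / (1 − 0.2283) = 1.296
Steady-state peak = C₀ × R = 0.634 × 1.296 = 0.8217 mg/L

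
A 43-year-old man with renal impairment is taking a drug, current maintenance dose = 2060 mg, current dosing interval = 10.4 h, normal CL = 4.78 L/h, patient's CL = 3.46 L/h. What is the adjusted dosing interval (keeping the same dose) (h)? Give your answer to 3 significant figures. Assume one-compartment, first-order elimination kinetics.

14.4 h

To keep the same average steady-state level, dosing rate must scale with clearance.
CL ratio = 3.46 / 4.78 = 0.7238
New interval (same dose) = 10.4 / 0.7238 = 14.37 h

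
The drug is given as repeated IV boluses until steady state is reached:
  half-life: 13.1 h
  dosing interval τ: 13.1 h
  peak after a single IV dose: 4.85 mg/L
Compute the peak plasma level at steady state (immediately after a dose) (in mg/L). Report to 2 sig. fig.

k = ln2 / t½ = 0.693147 / 13.1 = 0.05291 h⁻¹
e^(−kτ) = e^(−0.05291 × 13.1) = 0.5000
Accumulation ratio R = 1 / (1 − e^(−kτ)) = 1 / (1 − 0.5000) = 2.000
Steady-state peak = C₀ × R = 4.85 × 2.000 = 9.700 mg/L

9.7 mg/L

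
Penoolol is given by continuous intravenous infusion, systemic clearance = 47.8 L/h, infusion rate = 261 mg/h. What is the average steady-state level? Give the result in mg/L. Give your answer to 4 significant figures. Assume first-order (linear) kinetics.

At steady state Css = R₀ / CL = 261 / 47.80 = 5.460 mg/L

5.460 mg/L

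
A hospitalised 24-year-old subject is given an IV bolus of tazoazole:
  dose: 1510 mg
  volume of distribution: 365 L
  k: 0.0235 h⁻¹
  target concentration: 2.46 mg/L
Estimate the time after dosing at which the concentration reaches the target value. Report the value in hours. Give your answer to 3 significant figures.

C₀ = Dose / Vd = 1510 / 365 = 4.137 mg/L
t = ln(C₀ / C) / k = ln(4.137 / 2.46) / 0.02350
  = ln(1.682) / 0.02350 = 0.5200 / 0.02350 = 22.13 h

22.1 h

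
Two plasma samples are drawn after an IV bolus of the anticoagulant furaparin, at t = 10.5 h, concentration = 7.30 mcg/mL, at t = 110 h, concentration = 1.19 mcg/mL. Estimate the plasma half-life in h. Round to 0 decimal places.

k = ln(C₁/C₂) / (t₂ − t₁) = ln(7.30/1.19) / (110 − 10.5)
  = 1.814 / 99.50 = 0.01823 h⁻¹
t½ = ln2 / k = 0.693147 / 0.01823 = 38.02 h

38 h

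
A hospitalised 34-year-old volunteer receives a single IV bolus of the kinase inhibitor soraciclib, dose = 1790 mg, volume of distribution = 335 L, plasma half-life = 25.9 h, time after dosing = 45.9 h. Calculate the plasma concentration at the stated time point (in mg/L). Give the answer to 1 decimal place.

C₀ = Dose / Vd = 1790 / 335 = 5.343 mg/L
k = ln2 / t½ = 0.693147 / 25.9 = 0.02676 h⁻¹
C = C₀ · e^(−k·t) = 5.343 × e^(−0.02676 × 45.9)
  = 5.343 × 0.2928 = 1.564 mg/L

1.6 mg/L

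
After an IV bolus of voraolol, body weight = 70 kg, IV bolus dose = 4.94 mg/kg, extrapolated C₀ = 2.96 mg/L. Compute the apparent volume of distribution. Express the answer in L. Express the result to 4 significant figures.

Dose = 4.94 × 70 = 345.8 mg
Vd = Dose / C₀ = 345.8 / 2.96 = 116.8 L

116.8 L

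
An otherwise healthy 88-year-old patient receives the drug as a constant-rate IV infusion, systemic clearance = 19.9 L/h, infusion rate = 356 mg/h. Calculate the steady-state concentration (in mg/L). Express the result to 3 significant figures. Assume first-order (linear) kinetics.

17.9 mg/L

At steady state Css = R₀ / CL = 356 / 19.90 = 17.89 mg/L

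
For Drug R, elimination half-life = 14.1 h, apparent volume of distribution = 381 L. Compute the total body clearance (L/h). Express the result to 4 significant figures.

18.73 L/h

k = ln2 / t½ = 0.693147 / 14.1 = 0.04916 h⁻¹
CL = k × Vd = 0.04916 × 381 = 18.73 L/h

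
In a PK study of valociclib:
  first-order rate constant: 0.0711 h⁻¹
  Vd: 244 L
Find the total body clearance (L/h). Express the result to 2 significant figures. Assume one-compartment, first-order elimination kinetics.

CL = k × Vd = 0.0711 × 244 = 17.35 L/h

17 L/h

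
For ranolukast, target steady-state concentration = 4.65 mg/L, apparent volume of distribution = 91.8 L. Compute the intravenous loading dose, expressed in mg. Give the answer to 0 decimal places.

LD = Css × Vd = 4.65 × 91.8 = 426.9 mg

427 mg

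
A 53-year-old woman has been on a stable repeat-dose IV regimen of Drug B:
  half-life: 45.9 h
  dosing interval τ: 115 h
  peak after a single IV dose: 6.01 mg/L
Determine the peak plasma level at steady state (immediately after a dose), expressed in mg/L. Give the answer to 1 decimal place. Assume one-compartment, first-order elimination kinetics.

7.3 mg/L

k = ln2 / t½ = 0.693147 / 45.9 = 0.01510 h⁻¹
e^(−kτ) = e^(−0.01510 × 115) = 0.1761
Accumulation ratio R = 1 / (1 − e^(−kτ)) = 1 / (1 − 0.1761) = 1.214
Steady-state peak = C₀ × R = 6.01 × 1.214 = 7.296 mg/L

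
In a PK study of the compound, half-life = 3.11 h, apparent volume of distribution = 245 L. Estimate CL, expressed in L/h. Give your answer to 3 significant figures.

54.6 L/h

k = ln2 / t½ = 0.693147 / 3.11 = 0.2229 h⁻¹
CL = k × Vd = 0.2229 × 245 = 54.61 L/h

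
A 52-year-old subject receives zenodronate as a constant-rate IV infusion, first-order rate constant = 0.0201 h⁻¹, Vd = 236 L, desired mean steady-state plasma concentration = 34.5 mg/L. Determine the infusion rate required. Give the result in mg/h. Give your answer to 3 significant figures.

CL = k × Vd = 0.02010 × 236 = 4.744 L/h
At steady state, infusion rate R₀ = Css × CL = 34.5 × 4.744 = 163.7 mg/h

164 mg/h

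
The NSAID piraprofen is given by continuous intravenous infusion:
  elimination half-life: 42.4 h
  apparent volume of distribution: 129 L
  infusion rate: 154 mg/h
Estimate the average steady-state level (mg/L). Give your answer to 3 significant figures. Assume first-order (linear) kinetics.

73.0 mg/L

k = ln2 / t½ = 0.693147 / 42.4 = 0.01635 h⁻¹
CL = k × Vd = 0.01635 × 129 = 2.109 L/h
At steady state Css = R₀ / CL = 154 / 2.109 = 73.02 mg/L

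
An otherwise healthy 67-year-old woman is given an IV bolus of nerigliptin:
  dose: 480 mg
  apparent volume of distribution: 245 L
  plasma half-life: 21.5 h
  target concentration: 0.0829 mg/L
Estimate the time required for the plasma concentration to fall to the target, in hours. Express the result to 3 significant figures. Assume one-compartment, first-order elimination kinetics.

C₀ = Dose / Vd = 480.0 / 245 = 1.959 mg/L
k = ln2 / t½ = 0.693147 / 21.5 = 0.03224 h⁻¹
t = ln(C₀ / C) / k = ln(1.959 / 0.0829) / 0.03224
  = ln(23.63) / 0.03224 = 3.163 / 0.03224 = 98.11 h

98.1 h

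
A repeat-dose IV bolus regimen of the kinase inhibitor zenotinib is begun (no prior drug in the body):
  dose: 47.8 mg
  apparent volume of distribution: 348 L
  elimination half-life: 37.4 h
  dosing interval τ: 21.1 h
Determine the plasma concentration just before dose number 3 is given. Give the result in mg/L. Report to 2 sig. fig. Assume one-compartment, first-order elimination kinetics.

0.16 mg/L

C₀ per dose = Dose / Vd = 47.8 / 348 = 0.1374 mg/L
k = ln2 / t½ = 0.693147 / 37.4 = 0.01853 h⁻¹
Fraction remaining after one interval: r = e^(−kτ) = e^(−0.01853 × 21.1) = 0.6764
Before dose 3, 2 doses have been given (aged 1τ, 2τ).
C_trough = C₀ × (r + r²) = 0.1374 × (0.6764 + 0.4575) = 0.1558 mg/L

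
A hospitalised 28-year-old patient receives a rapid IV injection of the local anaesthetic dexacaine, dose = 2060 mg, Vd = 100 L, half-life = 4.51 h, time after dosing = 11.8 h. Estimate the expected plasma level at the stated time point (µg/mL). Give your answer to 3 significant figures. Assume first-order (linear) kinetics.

C₀ = Dose / Vd = 2060 / 100 = 20.60 mg/L
k = ln2 / t½ = 0.693147 / 4.51 = 0.1537 h⁻¹
C = C₀ · e^(−k·t) = 20.60 × e^(−0.1537 × 11.8)
  = 20.60 × 0.1631 = 3.360 mg/L
(3.360 mg/L = 3.360 µg/mL)

3.36 µg/mL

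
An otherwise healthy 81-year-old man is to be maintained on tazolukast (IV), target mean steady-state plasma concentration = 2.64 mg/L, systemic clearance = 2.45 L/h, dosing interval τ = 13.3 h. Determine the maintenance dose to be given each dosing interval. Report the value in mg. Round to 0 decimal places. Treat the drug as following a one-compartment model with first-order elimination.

86 mg

At steady state, Dose/τ = Css × CL.
Dose = Css × CL × τ = 2.64 × 2.450 × 13.3 = 86.02 mg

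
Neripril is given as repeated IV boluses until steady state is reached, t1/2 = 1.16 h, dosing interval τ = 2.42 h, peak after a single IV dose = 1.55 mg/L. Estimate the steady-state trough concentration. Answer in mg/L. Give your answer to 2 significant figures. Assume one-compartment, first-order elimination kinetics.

0.48 mg/L

k = ln2 / t½ = 0.693147 / 1.16 = 0.5975 h⁻¹
e^(−kτ) = e^(−0.5975 × 2.42) = 0.2355
Accumulation ratio R = 1 / (1 − e^(−kτ)) = 1 / (1 − 0.2355) = 1.308
Steady-state trough = C₀ × R × e^(−kτ) = 1.55 × 1.308 × 0.2355 = 0.4775 mg/L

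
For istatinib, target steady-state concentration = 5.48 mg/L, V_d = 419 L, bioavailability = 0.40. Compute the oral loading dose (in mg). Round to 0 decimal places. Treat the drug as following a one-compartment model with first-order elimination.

5740 mg

LD = Css × Vd / F = 5.48 × 419 / 0.40 = 5740 mg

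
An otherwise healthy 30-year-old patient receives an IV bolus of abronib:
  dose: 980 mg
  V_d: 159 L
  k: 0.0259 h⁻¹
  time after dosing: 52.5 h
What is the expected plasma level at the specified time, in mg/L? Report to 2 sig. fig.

1.6 mg/L

C₀ = Dose / Vd = 980.0 / 159 = 6.164 mg/L
C = C₀ · e^(−k·t) = 6.164 × e^(−0.02590 × 52.5)
  = 6.164 × 0.2567 = 1.582 mg/L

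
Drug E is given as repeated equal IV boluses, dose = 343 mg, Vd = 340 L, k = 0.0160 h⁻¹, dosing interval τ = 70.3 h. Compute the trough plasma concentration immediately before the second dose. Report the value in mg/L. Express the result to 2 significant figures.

0.33 mg/L

C₀ per dose = Dose / Vd = 343 / 340 = 1.009 mg/L
Fraction remaining after one interval: r = e^(−kτ) = e^(−0.01600 × 70.3) = 0.3247
Before dose 2, 1 dose has been given (aged 1τ).
C_trough = C₀ × r = 1.009 × 0.3247 = 0.3276 mg/L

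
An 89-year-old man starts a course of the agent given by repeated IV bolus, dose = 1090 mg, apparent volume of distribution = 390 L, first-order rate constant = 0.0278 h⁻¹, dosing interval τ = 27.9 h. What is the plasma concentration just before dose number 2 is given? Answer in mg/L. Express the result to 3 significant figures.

1.29 mg/L

C₀ per dose = Dose / Vd = 1090 / 390 = 2.795 mg/L
Fraction remaining after one interval: r = e^(−kτ) = e^(−0.02780 × 27.9) = 0.4604
Before dose 2, 1 dose has been given (aged 1τ).
C_trough = C₀ × r = 2.795 × 0.4604 = 1.287 mg/L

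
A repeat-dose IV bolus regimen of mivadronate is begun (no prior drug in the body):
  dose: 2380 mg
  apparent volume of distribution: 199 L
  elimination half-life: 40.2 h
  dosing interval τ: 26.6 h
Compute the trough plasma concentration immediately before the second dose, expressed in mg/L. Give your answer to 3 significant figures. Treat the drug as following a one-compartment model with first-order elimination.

7.56 mg/L

C₀ per dose = Dose / Vd = 2380 / 199 = 11.96 mg/L
k = ln2 / t½ = 0.693147 / 40.2 = 0.01724 h⁻¹
Fraction remaining after one interval: r = e^(−kτ) = e^(−0.01724 × 26.6) = 0.6322
Before dose 2, 1 dose has been given (aged 1τ).
C_trough = C₀ × r = 11.96 × 0.6322 = 7.561 mg/L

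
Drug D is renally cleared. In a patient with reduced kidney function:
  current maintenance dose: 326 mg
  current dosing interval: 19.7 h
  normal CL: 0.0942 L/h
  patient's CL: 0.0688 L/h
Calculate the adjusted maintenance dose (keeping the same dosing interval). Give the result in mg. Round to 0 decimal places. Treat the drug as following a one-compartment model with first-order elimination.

238 mg

To keep the same average steady-state level, dosing rate must scale with clearance.
CL ratio = 0.0688 / 0.0942 = 0.7304
New dose (same interval) = 326 × 0.7304 = 238.1 mg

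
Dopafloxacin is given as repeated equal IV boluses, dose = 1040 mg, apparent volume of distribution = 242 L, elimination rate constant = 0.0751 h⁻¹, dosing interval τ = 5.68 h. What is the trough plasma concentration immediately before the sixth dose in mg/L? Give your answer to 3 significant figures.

C₀ per dose = Dose / Vd = 1040 / 242 = 4.298 mg/L
Fraction remaining after one interval: r = e^(−kτ) = e^(−0.07510 × 5.68) = 0.6527
Before dose 6, 5 doses have been given (aged 1τ, 2τ, 3τ, 4τ, 5τ).
C_trough = C₀ × (r + r² + … + r^5) = C₀ × r(1−r^5)/(1−r)
        = 4.298 × 0.6527 × (1 − 0.1185) / (1 − 0.6527) = 7.120 mg/L

7.12 mg/L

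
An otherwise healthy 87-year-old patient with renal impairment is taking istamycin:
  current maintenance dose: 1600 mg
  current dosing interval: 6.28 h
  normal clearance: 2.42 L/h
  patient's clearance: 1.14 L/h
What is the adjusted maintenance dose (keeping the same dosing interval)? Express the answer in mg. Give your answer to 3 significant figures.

754 mg

To keep the same average steady-state level, dosing rate must scale with clearance.
CL ratio = 1.14 / 2.42 = 0.4711
New dose (same interval) = 1600 × 0.4711 = 753.8 mg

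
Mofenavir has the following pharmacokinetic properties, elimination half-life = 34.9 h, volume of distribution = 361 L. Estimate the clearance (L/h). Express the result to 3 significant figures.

7.17 L/h

k = ln2 / t½ = 0.693147 / 34.9 = 0.01986 h⁻¹
CL = k × Vd = 0.01986 × 361 = 7.169 L/h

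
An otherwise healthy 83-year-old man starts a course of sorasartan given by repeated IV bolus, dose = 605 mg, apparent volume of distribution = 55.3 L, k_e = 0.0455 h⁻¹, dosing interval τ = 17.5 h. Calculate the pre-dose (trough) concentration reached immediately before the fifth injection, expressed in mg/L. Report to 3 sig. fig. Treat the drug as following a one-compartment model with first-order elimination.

8.62 mg/L

C₀ per dose = Dose / Vd = 605 / 55.3 = 10.94 mg/L
Fraction remaining after one interval: r = e^(−kτ) = e^(−0.04550 × 17.5) = 0.4510
Before dose 5, 4 doses have been given (aged 1τ, 2τ, 3τ, 4τ).
C_trough = C₀ × (r + r² + … + r^4) = C₀ × r(1−r^4)/(1−r)
        = 10.94 × 0.4510 × (1 − 0.04137) / (1 − 0.4510) = 8.615 mg/L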